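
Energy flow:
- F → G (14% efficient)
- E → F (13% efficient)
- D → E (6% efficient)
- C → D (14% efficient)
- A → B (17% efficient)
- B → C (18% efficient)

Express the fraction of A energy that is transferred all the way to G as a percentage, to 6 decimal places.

0.000468%

Product of link efficiencies: 0.17 × 0.18 × 0.14 × 0.06 × 0.13 × 0.14 = 0.000004678128
As a percentage: 0.000004678128 × 100 = 0.000468%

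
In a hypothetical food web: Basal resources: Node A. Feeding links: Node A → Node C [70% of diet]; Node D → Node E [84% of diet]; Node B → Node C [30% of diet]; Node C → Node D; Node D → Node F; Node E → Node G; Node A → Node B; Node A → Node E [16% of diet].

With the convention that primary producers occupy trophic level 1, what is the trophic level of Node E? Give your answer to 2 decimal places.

3.93

Node B: 1 + 1 = 2
Node C: 1 + (0.7×1 + 0.3×2) = 2.3
Node D: 1 + 2.3 = 3.3
Node E: 1 + (0.16×1 + 0.84×3.3) = 3.932
Node F: 1 + 3.3 = 4.3
Node G: 1 + 3.932 = 4.932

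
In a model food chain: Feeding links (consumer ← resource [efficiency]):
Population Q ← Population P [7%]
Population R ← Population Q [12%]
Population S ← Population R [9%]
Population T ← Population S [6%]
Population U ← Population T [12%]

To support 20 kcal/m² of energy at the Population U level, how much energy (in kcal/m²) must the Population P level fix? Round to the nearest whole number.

3674309 kcal/m²

Cumulative transfer efficiency: 0.07 × 0.12 × 0.09 × 0.06 × 0.12 = 0.0000054432
Population P energy = 20 / 0.0000054432 = 3674309 kcal/m²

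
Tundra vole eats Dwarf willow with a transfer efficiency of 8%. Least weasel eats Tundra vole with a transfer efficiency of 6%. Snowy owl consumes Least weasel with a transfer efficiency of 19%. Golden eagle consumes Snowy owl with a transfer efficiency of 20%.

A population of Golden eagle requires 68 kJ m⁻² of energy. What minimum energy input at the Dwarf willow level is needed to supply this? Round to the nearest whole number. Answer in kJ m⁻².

Cumulative transfer efficiency: 0.08 × 0.06 × 0.19 × 0.2 = 0.0001824
Dwarf willow energy = 68 / 0.0001824 = 372807 kJ m⁻²

372807 kJ m⁻²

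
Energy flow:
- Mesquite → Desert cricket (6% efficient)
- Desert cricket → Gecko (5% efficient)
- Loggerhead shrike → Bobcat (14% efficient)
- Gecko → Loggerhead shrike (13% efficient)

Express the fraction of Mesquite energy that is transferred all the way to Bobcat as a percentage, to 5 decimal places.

0.00546%

Product of link efficiencies: 0.06 × 0.05 × 0.13 × 0.14 = 0.0000546
As a percentage: 0.0000546 × 100 = 0.00546%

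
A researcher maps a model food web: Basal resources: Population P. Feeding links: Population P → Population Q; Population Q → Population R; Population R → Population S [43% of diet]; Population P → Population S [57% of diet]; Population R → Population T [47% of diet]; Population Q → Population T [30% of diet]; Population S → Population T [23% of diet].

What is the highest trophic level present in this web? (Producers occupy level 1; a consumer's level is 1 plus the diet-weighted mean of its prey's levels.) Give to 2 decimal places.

3.67

Population Q: 1 + 1 = 2
Population R: 1 + 2 = 3
Population S: 1 + (0.43×3 + 0.57×1) = 2.86
Population T: 1 + (0.47×3 + 0.3×2 + 0.23×2.86) = 3.6678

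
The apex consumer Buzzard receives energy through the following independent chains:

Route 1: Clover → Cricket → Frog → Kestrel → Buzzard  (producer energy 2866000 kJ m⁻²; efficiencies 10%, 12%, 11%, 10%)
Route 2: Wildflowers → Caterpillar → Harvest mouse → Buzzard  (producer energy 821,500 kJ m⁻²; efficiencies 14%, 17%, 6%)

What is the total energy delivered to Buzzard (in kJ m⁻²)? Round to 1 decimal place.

1551.4 kJ m⁻²

Route 1: 2866000 × 0.1 × 0.12 × 0.11 × 0.1 = 378.312 kJ m⁻²
Route 2: 821500 × 0.14 × 0.17 × 0.06 = 1173.102 kJ m⁻²
Total at Buzzard: 378.312 + 1173.102 = 1551.414 kJ m⁻²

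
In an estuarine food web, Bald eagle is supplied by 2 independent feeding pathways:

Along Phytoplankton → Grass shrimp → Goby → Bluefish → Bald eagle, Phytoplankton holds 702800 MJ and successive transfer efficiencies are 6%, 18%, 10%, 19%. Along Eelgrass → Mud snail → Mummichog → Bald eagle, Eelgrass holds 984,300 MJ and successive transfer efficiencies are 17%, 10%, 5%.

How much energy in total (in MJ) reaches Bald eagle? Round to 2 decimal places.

Via Phytoplankton: 702800 × 0.06 × 0.18 × 0.1 × 0.19 = 144.21456 MJ
Via Eelgrass: 984300 × 0.17 × 0.1 × 0.05 = 836.655 MJ
Total at Bald eagle: 144.21456 + 836.655 = 980.86956 MJ

980.87 MJ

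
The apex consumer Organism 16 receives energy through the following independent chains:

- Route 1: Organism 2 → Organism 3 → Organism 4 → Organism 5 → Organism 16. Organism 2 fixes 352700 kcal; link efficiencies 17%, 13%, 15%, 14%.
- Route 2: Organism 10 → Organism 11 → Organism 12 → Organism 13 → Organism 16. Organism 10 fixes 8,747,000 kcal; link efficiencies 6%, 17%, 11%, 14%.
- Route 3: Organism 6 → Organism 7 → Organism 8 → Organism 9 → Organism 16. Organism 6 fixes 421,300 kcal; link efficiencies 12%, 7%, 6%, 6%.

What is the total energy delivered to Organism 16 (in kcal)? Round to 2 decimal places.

1550.41 kcal

Route 1: 352700 × 0.17 × 0.13 × 0.15 × 0.14 = 163.68807 kcal
Route 2: 8747000 × 0.06 × 0.17 × 0.11 × 0.14 = 1373.97876 kcal
Route 3: 421300 × 0.12 × 0.07 × 0.06 × 0.06 = 12.740112 kcal
Total at Organism 16: 163.68807 + 1373.97876 + 12.740112 = 1550.406942 kcal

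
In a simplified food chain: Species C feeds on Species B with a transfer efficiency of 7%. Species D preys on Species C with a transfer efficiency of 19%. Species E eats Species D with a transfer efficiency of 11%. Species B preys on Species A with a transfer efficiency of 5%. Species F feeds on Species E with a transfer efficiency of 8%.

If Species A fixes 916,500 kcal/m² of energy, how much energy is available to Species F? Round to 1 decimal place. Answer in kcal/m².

Species B: 916500 × 0.05 = 45825 kcal/m²
Species C: 45825 × 0.07 = 3207.75 kcal/m²
Species D: 3207.75 × 0.19 = 609.4725 kcal/m²
Species E: 609.4725 × 0.11 = 67.041975 kcal/m²
Species F: 67.041975 × 0.08 = 5.363358 kcal/m²

5.4 kcal/m²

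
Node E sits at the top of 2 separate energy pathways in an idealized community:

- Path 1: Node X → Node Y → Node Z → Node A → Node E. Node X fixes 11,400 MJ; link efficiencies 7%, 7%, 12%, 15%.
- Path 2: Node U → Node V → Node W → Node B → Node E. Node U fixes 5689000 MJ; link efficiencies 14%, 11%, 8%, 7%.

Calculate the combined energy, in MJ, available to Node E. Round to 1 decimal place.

Path 1: 11400 × 0.07 × 0.07 × 0.12 × 0.15 = 1.00548 MJ
Path 2: 5689000 × 0.14 × 0.11 × 0.08 × 0.07 = 490.61936 MJ
Total at Node E: 1.00548 + 490.61936 = 491.62484 MJ

491.6 MJ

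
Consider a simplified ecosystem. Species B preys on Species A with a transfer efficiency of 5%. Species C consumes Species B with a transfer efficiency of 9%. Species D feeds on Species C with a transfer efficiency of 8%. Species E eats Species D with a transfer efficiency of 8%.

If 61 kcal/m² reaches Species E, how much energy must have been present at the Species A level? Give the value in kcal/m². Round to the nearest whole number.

Cumulative transfer efficiency: 0.05 × 0.09 × 0.08 × 0.08 = 0.0000288
Species A energy = 61 / 0.0000288 = 2118056 kcal/m²

2118056 kcal/m²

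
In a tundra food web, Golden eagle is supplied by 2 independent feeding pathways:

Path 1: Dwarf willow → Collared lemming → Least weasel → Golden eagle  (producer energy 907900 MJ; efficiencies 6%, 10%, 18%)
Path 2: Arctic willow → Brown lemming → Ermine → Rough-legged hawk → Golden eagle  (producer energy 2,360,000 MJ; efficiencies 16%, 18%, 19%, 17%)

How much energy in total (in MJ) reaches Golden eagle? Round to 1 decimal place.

3175.9 MJ

Path 1: 907900 × 0.06 × 0.1 × 0.18 = 980.532 MJ
Path 2: 2360000 × 0.16 × 0.18 × 0.19 × 0.17 = 2195.3664 MJ
Total at Golden eagle: 980.532 + 2195.3664 = 3175.8984 MJ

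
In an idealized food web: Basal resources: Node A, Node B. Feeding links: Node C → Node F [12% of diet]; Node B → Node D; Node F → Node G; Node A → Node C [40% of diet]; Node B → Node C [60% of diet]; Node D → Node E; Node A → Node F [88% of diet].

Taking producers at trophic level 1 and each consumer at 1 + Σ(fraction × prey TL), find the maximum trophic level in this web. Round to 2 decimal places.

3.12

Node C: 1 + (0.4×1 + 0.6×1) = 2
Node D: 1 + 1 = 2
Node E: 1 + 2 = 3
Node F: 1 + (0.12×2 + 0.88×1) = 2.12
Node G: 1 + 2.12 = 3.12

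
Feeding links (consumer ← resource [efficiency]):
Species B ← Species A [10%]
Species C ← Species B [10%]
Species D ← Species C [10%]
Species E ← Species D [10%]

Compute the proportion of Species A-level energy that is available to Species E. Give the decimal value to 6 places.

0.000100

Product of link efficiencies: 0.1 × 0.1 × 0.1 × 0.1 = 0.0001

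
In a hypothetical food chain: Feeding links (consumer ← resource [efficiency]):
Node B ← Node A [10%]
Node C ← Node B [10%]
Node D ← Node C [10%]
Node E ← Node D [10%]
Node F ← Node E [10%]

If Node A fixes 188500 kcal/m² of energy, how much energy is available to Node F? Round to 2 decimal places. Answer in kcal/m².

Node B: 188500 × 0.1 = 18850 kcal/m²
Node C: 18850 × 0.1 = 1885 kcal/m²
Node D: 1885 × 0.1 = 188.5 kcal/m²
Node E: 188.5 × 0.1 = 18.85 kcal/m²
Node F: 18.85 × 0.1 = 1.885 kcal/m²

1.89 kcal/m²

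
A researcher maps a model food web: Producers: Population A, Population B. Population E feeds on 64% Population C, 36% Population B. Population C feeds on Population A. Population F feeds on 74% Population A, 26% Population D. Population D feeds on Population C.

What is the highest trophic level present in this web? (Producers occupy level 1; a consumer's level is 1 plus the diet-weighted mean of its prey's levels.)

Population C: 1 + 1 = 2
Population D: 1 + 2 = 3
Population E: 1 + (0.64×2 + 0.36×1) = 2.64
Population F: 1 + (0.74×1 + 0.26×3) = 2.52

3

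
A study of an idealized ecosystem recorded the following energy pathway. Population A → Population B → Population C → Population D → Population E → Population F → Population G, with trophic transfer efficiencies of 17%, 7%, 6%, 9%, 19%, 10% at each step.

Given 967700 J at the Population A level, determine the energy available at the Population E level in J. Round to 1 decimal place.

Population B: 967700 × 0.17 = 164509 J
Population C: 164509 × 0.07 = 11515.63 J
Population D: 11515.63 × 0.06 = 690.9378 J
Population E: 690.9378 × 0.09 = 62.184402 J

62.2 J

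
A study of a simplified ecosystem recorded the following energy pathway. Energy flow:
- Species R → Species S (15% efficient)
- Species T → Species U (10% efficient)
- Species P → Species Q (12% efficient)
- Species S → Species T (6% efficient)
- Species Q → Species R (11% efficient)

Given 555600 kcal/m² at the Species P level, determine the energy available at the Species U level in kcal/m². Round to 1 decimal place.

6.6 kcal/m²

Species Q: 555600 × 0.12 = 66672 kcal/m²
Species R: 66672 × 0.11 = 7333.92 kcal/m²
Species S: 7333.92 × 0.15 = 1100.088 kcal/m²
Species T: 1100.088 × 0.06 = 66.00528 kcal/m²
Species U: 66.00528 × 0.1 = 6.600528 kcal/m²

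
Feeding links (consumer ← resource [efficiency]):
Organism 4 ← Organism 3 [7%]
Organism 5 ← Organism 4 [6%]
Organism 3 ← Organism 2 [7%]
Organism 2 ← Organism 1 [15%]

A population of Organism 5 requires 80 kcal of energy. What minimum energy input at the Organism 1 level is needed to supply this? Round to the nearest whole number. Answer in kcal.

Cumulative transfer efficiency: 0.15 × 0.07 × 0.07 × 0.06 = 0.0000441
Organism 1 energy = 80 / 0.0000441 = 1814059 kcal

1814059 kcal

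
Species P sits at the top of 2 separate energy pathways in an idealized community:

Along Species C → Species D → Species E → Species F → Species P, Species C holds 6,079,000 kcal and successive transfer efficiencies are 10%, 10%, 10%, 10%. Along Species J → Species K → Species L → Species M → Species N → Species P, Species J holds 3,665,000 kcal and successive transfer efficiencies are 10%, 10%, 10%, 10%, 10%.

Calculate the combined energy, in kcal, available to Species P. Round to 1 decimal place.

644.6 kcal

Via Species C: 6079000 × 0.1 × 0.1 × 0.1 × 0.1 = 607.9 kcal
Via Species J: 3665000 × 0.1 × 0.1 × 0.1 × 0.1 × 0.1 = 36.65 kcal
Total at Species P: 607.9 + 36.65 = 644.55 kcal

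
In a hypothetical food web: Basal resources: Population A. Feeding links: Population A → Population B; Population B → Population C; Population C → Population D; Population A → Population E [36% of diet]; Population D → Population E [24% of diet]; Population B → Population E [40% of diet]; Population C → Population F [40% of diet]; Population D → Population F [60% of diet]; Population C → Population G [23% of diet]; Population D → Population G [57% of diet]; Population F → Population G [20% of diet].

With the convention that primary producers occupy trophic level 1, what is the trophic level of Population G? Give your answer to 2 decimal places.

Population B: 1 + 1 = 2
Population C: 1 + 2 = 3
Population D: 1 + 3 = 4
Population E: 1 + (0.36×1 + 0.24×4 + 0.4×2) = 3.12
Population F: 1 + (0.4×3 + 0.6×4) = 4.6
Population G: 1 + (0.23×3 + 0.57×4 + 0.2×4.6) = 4.89

4.89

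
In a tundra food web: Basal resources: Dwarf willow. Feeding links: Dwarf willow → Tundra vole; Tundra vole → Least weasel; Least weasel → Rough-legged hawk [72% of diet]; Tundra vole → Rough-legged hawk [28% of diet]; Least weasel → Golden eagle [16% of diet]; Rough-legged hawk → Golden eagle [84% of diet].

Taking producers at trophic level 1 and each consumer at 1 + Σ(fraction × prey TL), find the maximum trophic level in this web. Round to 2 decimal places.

Tundra vole: 1 + 1 = 2
Least weasel: 1 + 2 = 3
Rough-legged hawk: 1 + (0.72×3 + 0.28×2) = 3.72
Golden eagle: 1 + (0.16×3 + 0.84×3.72) = 4.6048

4.60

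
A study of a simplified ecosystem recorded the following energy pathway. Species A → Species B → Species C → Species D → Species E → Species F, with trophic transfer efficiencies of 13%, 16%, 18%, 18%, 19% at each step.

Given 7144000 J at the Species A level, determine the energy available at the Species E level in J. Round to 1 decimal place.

Species B: 7144000 × 0.13 = 928720 J
Species C: 928720 × 0.16 = 148595.2 J
Species D: 148595.2 × 0.18 = 26747.136 J
Species E: 26747.136 × 0.18 = 4814.48448 J

4814.5 J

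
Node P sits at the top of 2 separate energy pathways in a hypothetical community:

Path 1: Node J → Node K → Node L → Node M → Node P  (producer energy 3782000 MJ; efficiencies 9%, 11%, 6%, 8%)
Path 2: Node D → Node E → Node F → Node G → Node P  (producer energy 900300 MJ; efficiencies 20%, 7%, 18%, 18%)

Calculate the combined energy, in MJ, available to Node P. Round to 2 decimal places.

588.10 MJ

Path 1: 3782000 × 0.09 × 0.11 × 0.06 × 0.08 = 179.72064 MJ
Path 2: 900300 × 0.2 × 0.07 × 0.18 × 0.18 = 408.37608 MJ
Total at Node P: 179.72064 + 408.37608 = 588.09672 MJ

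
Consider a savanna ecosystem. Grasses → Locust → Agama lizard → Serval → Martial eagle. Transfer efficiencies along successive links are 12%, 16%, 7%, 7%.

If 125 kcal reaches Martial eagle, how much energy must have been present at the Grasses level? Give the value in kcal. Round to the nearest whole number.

1328656 kcal

Cumulative transfer efficiency: 0.12 × 0.16 × 0.07 × 0.07 = 0.00009408
Grasses energy = 125 / 0.00009408 = 1328656 kcal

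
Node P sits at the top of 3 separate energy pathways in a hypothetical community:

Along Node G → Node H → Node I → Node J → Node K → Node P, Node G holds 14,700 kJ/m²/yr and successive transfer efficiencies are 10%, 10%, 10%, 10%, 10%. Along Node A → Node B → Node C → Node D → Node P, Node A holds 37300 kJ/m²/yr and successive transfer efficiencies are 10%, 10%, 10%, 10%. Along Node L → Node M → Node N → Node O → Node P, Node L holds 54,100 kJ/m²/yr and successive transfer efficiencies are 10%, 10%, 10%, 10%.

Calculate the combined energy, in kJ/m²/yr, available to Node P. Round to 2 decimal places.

9.29 kJ/m²/yr

Via Node G: 14700 × 0.1 × 0.1 × 0.1 × 0.1 × 0.1 = 0.147 kJ/m²/yr
Via Node A: 37300 × 0.1 × 0.1 × 0.1 × 0.1 = 3.73 kJ/m²/yr
Via Node L: 54100 × 0.1 × 0.1 × 0.1 × 0.1 = 5.41 kJ/m²/yr
Total at Node P: 0.147 + 3.73 + 5.41 = 9.287 kJ/m²/yr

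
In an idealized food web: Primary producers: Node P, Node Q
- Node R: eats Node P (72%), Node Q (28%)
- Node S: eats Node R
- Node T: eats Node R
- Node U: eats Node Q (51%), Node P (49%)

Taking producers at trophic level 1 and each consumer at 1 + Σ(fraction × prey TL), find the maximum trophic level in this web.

3

Node R: 1 + (0.72×1 + 0.28×1) = 2
Node S: 1 + 2 = 3
Node T: 1 + 2 = 3
Node U: 1 + (0.51×1 + 0.49×1) = 2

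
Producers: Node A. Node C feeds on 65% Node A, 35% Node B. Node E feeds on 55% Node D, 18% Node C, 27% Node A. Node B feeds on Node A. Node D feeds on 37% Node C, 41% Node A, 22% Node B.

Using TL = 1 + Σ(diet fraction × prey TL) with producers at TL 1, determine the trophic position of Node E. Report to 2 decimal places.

3.19

Node B: 1 + 1 = 2
Node C: 1 + (0.65×1 + 0.35×2) = 2.35
Node D: 1 + (0.37×2.35 + 0.41×1 + 0.22×2) = 2.7195
Node E: 1 + (0.55×2.7195 + 0.18×2.35 + 0.27×1) = 3.188725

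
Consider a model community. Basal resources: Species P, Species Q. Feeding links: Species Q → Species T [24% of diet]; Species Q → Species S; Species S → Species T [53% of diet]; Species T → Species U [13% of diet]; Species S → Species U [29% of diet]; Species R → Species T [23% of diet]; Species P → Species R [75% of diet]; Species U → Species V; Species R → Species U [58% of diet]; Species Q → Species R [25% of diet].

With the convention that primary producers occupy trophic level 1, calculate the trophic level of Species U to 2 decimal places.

3.10

Species R: 1 + (0.25×1 + 0.75×1) = 2
Species S: 1 + 1 = 2
Species T: 1 + (0.23×2 + 0.53×2 + 0.24×1) = 2.76
Species U: 1 + (0.58×2 + 0.13×2.76 + 0.29×2) = 3.0988
Species V: 1 + 3.0988 = 4.0988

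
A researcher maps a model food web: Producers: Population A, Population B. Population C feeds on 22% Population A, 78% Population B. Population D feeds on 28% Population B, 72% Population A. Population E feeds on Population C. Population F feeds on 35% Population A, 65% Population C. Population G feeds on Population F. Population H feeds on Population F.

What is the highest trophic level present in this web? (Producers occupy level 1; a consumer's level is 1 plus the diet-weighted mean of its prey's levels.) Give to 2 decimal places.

3.65

Population C: 1 + (0.22×1 + 0.78×1) = 2
Population D: 1 + (0.28×1 + 0.72×1) = 2
Population E: 1 + 2 = 3
Population F: 1 + (0.35×1 + 0.65×2) = 2.65
Population G: 1 + 2.65 = 3.65
Population H: 1 + 2.65 = 3.65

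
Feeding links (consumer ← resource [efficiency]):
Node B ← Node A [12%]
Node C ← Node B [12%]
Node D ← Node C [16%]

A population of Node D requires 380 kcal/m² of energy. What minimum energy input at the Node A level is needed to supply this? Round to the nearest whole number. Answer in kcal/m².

Cumulative transfer efficiency: 0.12 × 0.12 × 0.16 = 0.002304
Node A energy = 380 / 0.002304 = 164931 kcal/m²

164931 kcal/m²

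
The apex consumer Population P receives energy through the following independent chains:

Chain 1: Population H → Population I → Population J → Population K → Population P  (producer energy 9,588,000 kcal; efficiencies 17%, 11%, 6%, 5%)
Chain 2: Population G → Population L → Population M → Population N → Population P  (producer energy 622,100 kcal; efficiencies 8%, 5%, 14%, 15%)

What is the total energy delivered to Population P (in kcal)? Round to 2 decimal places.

590.14 kcal

Chain 1: 9588000 × 0.17 × 0.11 × 0.06 × 0.05 = 537.8868 kcal
Chain 2: 622100 × 0.08 × 0.05 × 0.14 × 0.15 = 52.2564 kcal
Total at Population P: 537.8868 + 52.2564 = 590.1432 kcal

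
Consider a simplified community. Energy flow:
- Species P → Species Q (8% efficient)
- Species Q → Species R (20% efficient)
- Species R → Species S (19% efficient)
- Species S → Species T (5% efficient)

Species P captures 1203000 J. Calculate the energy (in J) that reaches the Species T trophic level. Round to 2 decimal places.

182.86 J

Species Q: 1203000 × 0.08 = 96240 J
Species R: 96240 × 0.2 = 19248 J
Species S: 19248 × 0.19 = 3657.12 J
Species T: 3657.12 × 0.05 = 182.856 J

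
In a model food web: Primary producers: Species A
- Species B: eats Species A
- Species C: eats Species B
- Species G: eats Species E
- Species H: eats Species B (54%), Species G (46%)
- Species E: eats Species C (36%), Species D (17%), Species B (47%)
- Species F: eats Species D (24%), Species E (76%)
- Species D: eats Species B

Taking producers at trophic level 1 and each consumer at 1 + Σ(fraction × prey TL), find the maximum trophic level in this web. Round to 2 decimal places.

Species B: 1 + 1 = 2
Species C: 1 + 2 = 3
Species D: 1 + 2 = 3
Species E: 1 + (0.36×3 + 0.17×3 + 0.47×2) = 3.53
Species F: 1 + (0.24×3 + 0.76×3.53) = 4.4028
Species G: 1 + 3.53 = 4.53
Species H: 1 + (0.54×2 + 0.46×4.53) = 4.1638

4.53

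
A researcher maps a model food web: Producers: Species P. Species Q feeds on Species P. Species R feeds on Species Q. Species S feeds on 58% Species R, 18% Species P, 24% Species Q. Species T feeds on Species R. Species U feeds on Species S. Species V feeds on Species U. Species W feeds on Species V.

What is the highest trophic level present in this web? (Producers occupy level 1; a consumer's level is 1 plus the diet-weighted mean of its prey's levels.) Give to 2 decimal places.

Species Q: 1 + 1 = 2
Species R: 1 + 2 = 3
Species S: 1 + (0.58×3 + 0.18×1 + 0.24×2) = 3.4
Species T: 1 + 3 = 4
Species U: 1 + 3.4 = 4.4
Species V: 1 + 4.4 = 5.4
Species W: 1 + 5.4 = 6.4

6.40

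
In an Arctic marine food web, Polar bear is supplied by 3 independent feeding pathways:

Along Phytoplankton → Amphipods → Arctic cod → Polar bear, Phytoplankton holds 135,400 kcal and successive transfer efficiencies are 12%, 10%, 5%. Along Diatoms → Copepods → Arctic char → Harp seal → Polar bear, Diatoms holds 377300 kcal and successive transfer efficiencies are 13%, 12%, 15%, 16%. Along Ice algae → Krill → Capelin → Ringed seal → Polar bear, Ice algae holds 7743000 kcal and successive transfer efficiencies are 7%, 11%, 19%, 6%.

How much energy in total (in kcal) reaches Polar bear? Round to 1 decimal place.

902.2 kcal

Via Phytoplankton: 135400 × 0.12 × 0.1 × 0.05 = 81.24 kcal
Via Diatoms: 377300 × 0.13 × 0.12 × 0.15 × 0.16 = 141.26112 kcal
Via Ice algae: 7743000 × 0.07 × 0.11 × 0.19 × 0.06 = 679.68054 kcal
Total at Polar bear: 81.24 + 141.26112 + 679.68054 = 902.18166 kcal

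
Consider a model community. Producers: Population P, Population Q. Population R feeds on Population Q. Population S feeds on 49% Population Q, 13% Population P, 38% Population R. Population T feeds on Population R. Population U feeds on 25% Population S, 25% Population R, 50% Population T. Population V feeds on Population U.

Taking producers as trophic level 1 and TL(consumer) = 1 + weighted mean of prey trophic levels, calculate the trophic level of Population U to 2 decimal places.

Population R: 1 + 1 = 2
Population S: 1 + (0.49×1 + 0.13×1 + 0.38×2) = 2.38
Population T: 1 + 2 = 3
Population U: 1 + (0.25×2.38 + 0.25×2 + 0.5×3) = 3.595
Population V: 1 + 3.595 = 4.595

3.60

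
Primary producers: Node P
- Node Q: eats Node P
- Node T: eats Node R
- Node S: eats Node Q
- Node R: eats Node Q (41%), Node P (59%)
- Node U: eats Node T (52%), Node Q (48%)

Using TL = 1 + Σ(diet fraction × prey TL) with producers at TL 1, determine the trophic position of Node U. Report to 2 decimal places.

Node Q: 1 + 1 = 2
Node R: 1 + (0.41×2 + 0.59×1) = 2.41
Node S: 1 + 2 = 3
Node T: 1 + 2.41 = 3.41
Node U: 1 + (0.52×3.41 + 0.48×2) = 3.7332

3.73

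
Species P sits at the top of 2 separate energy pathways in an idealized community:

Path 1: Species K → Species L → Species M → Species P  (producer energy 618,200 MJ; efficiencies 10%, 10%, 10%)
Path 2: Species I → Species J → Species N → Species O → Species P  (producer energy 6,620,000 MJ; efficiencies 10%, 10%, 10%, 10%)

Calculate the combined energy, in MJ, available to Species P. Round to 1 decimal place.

Path 1: 618200 × 0.1 × 0.1 × 0.1 = 618.2 MJ
Path 2: 6620000 × 0.1 × 0.1 × 0.1 × 0.1 = 662 MJ
Total at Species P: 618.2 + 662 = 1280.2 MJ

1280.2 MJ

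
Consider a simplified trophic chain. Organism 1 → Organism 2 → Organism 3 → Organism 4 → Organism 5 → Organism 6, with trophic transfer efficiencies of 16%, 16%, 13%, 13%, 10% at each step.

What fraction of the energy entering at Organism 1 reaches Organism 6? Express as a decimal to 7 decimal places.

0.0000433

Product of link efficiencies: 0.16 × 0.16 × 0.13 × 0.13 × 0.1 = 0.000043264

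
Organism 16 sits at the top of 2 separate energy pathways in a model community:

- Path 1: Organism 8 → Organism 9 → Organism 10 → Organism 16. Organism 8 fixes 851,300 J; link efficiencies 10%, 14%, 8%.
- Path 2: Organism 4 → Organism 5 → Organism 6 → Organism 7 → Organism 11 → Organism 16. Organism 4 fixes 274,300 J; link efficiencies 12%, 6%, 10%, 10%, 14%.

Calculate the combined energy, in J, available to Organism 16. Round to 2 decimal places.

956.22 J

Path 1: 851300 × 0.1 × 0.14 × 0.08 = 953.456 J
Path 2: 274300 × 0.12 × 0.06 × 0.1 × 0.1 × 0.14 = 2.764944 J
Total at Organism 16: 953.456 + 2.764944 = 956.220944 J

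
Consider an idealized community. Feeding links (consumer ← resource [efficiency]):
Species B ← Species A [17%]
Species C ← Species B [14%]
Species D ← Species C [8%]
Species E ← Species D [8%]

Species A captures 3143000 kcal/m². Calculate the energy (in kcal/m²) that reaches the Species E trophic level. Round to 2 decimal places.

Species B: 3143000 × 0.17 = 534310 kcal/m²
Species C: 534310 × 0.14 = 74803.4 kcal/m²
Species D: 74803.4 × 0.08 = 5984.272 kcal/m²
Species E: 5984.272 × 0.08 = 478.74176 kcal/m²

478.74 kcal/m²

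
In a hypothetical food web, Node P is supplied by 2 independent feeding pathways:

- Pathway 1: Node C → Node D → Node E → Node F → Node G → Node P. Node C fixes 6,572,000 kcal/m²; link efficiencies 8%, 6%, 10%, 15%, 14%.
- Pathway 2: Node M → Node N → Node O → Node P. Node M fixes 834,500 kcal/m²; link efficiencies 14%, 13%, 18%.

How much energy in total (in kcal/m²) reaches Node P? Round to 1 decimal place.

Pathway 1: 6572000 × 0.08 × 0.06 × 0.1 × 0.15 × 0.14 = 66.24576 kcal/m²
Pathway 2: 834500 × 0.14 × 0.13 × 0.18 = 2733.822 kcal/m²
Total at Node P: 66.24576 + 2733.822 = 2800.06776 kcal/m²

2800.1 kcal/m²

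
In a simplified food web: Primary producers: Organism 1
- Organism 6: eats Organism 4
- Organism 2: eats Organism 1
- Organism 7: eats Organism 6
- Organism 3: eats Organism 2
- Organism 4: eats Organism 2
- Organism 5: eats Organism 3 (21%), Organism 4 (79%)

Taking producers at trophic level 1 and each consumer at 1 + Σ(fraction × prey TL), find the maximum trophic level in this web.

5

Organism 2: 1 + 1 = 2
Organism 3: 1 + 2 = 3
Organism 4: 1 + 2 = 3
Organism 5: 1 + (0.21×3 + 0.79×3) = 4
Organism 6: 1 + 3 = 4
Organism 7: 1 + 4 = 5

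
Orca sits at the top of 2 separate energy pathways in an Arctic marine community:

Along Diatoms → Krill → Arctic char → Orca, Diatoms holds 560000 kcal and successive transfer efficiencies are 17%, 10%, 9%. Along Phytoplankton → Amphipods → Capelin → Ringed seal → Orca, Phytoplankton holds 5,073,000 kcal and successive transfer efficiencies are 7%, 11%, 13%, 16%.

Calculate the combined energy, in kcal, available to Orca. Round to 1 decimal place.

1669.3 kcal

Via Diatoms: 560000 × 0.17 × 0.1 × 0.09 = 856.8 kcal
Via Phytoplankton: 5073000 × 0.07 × 0.11 × 0.13 × 0.16 = 812.49168 kcal
Total at Orca: 856.8 + 812.49168 = 1669.29168 kcal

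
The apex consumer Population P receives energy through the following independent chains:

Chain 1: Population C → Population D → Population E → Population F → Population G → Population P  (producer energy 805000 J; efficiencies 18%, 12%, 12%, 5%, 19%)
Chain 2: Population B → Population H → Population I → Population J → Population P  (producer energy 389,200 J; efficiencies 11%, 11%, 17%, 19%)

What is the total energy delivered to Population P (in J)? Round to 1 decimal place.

Chain 1: 805000 × 0.18 × 0.12 × 0.12 × 0.05 × 0.19 = 19.82232 J
Chain 2: 389200 × 0.11 × 0.11 × 0.17 × 0.19 = 152.111036 J
Total at Population P: 19.82232 + 152.111036 = 171.933356 J

171.9 J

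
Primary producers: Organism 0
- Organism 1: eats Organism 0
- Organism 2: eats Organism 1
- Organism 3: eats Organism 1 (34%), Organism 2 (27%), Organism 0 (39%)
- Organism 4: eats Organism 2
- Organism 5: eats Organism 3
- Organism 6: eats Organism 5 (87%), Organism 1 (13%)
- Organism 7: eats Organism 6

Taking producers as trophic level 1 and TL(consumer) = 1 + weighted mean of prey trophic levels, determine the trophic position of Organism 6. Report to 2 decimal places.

Organism 1: 1 + 1 = 2
Organism 2: 1 + 2 = 3
Organism 3: 1 + (0.34×2 + 0.27×3 + 0.39×1) = 2.88
Organism 4: 1 + 3 = 4
Organism 5: 1 + 2.88 = 3.88
Organism 6: 1 + (0.87×3.88 + 0.13×2) = 4.6356
Organism 7: 1 + 4.6356 = 5.6356

4.64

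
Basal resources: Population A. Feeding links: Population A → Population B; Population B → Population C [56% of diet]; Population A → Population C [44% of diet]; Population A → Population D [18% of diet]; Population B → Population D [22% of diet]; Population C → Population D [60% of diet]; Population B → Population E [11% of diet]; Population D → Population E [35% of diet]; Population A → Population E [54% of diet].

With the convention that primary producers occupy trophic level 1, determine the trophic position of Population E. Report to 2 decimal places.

2.86

Population B: 1 + 1 = 2
Population C: 1 + (0.56×2 + 0.44×1) = 2.56
Population D: 1 + (0.18×1 + 0.22×2 + 0.6×2.56) = 3.156
Population E: 1 + (0.11×2 + 0.35×3.156 + 0.54×1) = 2.8646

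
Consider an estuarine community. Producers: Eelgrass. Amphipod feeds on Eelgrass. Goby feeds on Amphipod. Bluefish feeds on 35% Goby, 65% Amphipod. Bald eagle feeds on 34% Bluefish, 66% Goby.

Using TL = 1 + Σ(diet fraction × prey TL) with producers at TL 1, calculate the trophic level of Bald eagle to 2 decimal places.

Amphipod: 1 + 1 = 2
Goby: 1 + 2 = 3
Bluefish: 1 + (0.35×3 + 0.65×2) = 3.35
Bald eagle: 1 + (0.34×3.35 + 0.66×3) = 4.119

4.12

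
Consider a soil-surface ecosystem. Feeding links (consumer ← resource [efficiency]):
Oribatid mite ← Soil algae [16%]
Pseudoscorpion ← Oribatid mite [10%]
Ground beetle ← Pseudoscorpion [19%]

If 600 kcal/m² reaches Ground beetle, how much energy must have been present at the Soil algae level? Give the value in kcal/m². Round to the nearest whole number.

197368 kcal/m²

Cumulative transfer efficiency: 0.16 × 0.1 × 0.19 = 0.00304
Soil algae energy = 600 / 0.00304 = 197368 kcal/m²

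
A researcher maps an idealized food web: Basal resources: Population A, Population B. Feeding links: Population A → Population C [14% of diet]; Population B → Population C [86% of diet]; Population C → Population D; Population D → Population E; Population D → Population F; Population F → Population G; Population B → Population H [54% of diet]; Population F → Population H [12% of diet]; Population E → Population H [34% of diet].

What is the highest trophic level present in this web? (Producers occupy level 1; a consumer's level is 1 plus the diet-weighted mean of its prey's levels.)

Population C: 1 + (0.14×1 + 0.86×1) = 2
Population D: 1 + 2 = 3
Population E: 1 + 3 = 4
Population F: 1 + 3 = 4
Population G: 1 + 4 = 5
Population H: 1 + (0.54×1 + 0.12×4 + 0.34×4) = 3.38

5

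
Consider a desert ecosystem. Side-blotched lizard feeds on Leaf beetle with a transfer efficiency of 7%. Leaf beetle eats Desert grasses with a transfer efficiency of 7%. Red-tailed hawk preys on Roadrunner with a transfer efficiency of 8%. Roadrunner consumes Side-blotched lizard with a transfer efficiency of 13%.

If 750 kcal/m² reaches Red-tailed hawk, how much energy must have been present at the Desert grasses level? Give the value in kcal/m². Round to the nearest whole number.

14717425 kcal/m²

Cumulative transfer efficiency: 0.07 × 0.07 × 0.13 × 0.08 = 0.00005096
Desert grasses energy = 750 / 0.00005096 = 14717425 kcal/m²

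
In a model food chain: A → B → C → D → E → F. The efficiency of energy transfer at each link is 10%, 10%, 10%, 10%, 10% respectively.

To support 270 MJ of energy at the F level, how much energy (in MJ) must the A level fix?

27000000 MJ

Cumulative transfer efficiency: 0.1 × 0.1 × 0.1 × 0.1 × 0.1 = 0.00001
A energy = 270 / 0.00001 = 27000000 MJ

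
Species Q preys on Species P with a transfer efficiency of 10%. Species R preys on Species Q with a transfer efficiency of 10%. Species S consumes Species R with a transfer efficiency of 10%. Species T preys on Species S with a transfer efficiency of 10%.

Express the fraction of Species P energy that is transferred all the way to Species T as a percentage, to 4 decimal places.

0.0100%

Product of link efficiencies: 0.1 × 0.1 × 0.1 × 0.1 = 0.0001
As a percentage: 0.0001 × 100 = 0.0100%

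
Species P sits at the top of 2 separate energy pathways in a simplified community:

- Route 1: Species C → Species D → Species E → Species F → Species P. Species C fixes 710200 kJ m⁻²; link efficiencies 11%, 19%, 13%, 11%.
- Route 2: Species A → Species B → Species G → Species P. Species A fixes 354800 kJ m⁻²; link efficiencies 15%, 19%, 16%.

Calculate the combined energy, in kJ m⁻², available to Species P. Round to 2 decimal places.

Route 1: 710200 × 0.11 × 0.19 × 0.13 × 0.11 = 212.257474 kJ m⁻²
Route 2: 354800 × 0.15 × 0.19 × 0.16 = 1617.888 kJ m⁻²
Total at Species P: 212.257474 + 1617.888 = 1830.145474 kJ m⁻²

1830.15 kJ m⁻²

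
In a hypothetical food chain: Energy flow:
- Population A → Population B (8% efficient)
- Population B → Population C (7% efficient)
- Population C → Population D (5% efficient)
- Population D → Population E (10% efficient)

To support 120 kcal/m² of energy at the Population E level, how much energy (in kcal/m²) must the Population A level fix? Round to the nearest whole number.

Cumulative transfer efficiency: 0.08 × 0.07 × 0.05 × 0.1 = 0.000028
Population A energy = 120 / 0.000028 = 4285714 kcal/m²

4285714 kcal/m²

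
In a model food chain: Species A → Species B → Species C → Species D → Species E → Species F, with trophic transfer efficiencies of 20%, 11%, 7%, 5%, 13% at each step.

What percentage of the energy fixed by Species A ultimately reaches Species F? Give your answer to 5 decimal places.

0.00100%

Product of link efficiencies: 0.2 × 0.11 × 0.07 × 0.05 × 0.13 = 0.00001001
As a percentage: 0.00001001 × 100 = 0.00100%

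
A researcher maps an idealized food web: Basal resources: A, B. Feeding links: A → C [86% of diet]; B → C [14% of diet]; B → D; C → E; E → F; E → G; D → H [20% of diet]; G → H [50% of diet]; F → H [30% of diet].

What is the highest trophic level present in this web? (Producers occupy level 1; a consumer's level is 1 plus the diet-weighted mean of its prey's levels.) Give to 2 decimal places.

4.60

C: 1 + (0.86×1 + 0.14×1) = 2
D: 1 + 1 = 2
E: 1 + 2 = 3
F: 1 + 3 = 4
G: 1 + 3 = 4
H: 1 + (0.2×2 + 0.5×4 + 0.3×4) = 4.6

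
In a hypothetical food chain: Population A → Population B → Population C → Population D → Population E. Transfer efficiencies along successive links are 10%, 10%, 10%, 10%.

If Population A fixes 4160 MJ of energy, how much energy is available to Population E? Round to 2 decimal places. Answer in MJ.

Population B: 4160 × 0.1 = 416 MJ
Population C: 416 × 0.1 = 41.6 MJ
Population D: 41.6 × 0.1 = 4.16 MJ
Population E: 4.16 × 0.1 = 0.416 MJ

0.42 MJ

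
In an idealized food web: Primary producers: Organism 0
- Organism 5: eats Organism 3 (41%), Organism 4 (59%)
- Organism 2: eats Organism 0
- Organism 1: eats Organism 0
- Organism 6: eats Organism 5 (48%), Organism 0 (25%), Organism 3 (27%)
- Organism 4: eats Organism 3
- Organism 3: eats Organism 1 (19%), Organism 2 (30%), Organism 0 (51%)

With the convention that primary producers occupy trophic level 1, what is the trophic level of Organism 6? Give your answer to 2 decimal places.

3.88

Organism 1: 1 + 1 = 2
Organism 2: 1 + 1 = 2
Organism 3: 1 + (0.19×2 + 0.3×2 + 0.51×1) = 2.49
Organism 4: 1 + 2.49 = 3.49
Organism 5: 1 + (0.41×2.49 + 0.59×3.49) = 4.08
Organism 6: 1 + (0.48×4.08 + 0.25×1 + 0.27×2.49) = 3.8807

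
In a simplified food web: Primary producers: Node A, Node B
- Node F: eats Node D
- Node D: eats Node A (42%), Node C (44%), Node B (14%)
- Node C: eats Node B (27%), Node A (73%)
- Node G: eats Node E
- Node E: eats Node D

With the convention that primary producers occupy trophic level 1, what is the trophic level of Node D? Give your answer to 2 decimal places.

Node C: 1 + (0.27×1 + 0.73×1) = 2
Node D: 1 + (0.42×1 + 0.44×2 + 0.14×1) = 2.44
Node E: 1 + 2.44 = 3.44
Node F: 1 + 2.44 = 3.44
Node G: 1 + 3.44 = 4.44

2.44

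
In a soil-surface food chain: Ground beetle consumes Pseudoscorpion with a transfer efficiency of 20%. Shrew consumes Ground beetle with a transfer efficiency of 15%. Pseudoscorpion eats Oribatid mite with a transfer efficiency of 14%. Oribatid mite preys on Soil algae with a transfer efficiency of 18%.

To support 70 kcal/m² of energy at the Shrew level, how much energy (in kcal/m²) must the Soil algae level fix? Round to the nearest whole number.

92593 kcal/m²

Cumulative transfer efficiency: 0.18 × 0.14 × 0.2 × 0.15 = 0.000756
Soil algae energy = 70 / 0.000756 = 92593 kcal/m²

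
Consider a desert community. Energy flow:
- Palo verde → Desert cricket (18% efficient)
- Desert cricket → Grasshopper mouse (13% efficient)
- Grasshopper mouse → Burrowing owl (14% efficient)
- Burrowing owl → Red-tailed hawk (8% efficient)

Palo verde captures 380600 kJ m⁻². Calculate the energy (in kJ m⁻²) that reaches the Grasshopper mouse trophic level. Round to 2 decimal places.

8906.04 kJ m⁻²

Desert cricket: 380600 × 0.18 = 68508 kJ m⁻²
Grasshopper mouse: 68508 × 0.13 = 8906.04 kJ m⁻²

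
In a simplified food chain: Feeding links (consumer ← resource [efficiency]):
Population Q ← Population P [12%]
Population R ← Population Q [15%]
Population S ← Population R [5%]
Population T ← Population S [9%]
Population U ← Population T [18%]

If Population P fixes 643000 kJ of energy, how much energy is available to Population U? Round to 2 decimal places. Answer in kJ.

Population Q: 643000 × 0.12 = 77160 kJ
Population R: 77160 × 0.15 = 11574 kJ
Population S: 11574 × 0.05 = 578.7 kJ
Population T: 578.7 × 0.09 = 52.083 kJ
Population U: 52.083 × 0.18 = 9.37494 kJ

9.37 kJ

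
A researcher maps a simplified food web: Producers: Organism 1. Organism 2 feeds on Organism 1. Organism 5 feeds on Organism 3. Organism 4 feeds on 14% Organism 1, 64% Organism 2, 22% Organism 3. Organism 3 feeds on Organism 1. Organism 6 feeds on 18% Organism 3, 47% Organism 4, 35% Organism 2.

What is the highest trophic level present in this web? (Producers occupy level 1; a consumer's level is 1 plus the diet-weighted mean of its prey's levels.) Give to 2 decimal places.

Organism 2: 1 + 1 = 2
Organism 3: 1 + 1 = 2
Organism 4: 1 + (0.14×1 + 0.64×2 + 0.22×2) = 2.86
Organism 5: 1 + 2 = 3
Organism 6: 1 + (0.18×2 + 0.47×2.86 + 0.35×2) = 3.4042

3.40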